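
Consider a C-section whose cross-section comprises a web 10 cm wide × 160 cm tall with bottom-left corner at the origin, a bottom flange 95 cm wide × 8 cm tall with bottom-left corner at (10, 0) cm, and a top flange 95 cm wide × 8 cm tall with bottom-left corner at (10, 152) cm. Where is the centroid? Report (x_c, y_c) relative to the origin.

x_c = 30.58 cm, y_c = 80.00 cm

Part | A | x̄ᵢ | ȳᵢ | A·x̄ᵢ | A·ȳᵢ
web | 1600.00 | 5.00 | 80.00 | 8000.00 | 128000.00
bottom flange | 760.00 | 57.50 | 4.00 | 43700.00 | 3040.00
top flange | 760.00 | 57.50 | 156.00 | 43700.00 | 118560.00
Σ | 3120.00 |  |  | 95400.00 | 249600.00
x_c = 95400.00 / 3120.00 = 30.58 cm
y_c = 249600.00 / 3120.00 = 80.00 cm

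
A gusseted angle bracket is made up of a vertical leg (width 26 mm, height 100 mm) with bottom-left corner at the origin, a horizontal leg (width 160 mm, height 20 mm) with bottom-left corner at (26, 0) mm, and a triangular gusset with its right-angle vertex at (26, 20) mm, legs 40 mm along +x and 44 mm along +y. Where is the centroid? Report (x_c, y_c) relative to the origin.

x_c = 61.02 mm, y_c = 28.82 mm

vertical leg: A = 26 × 100 = 2600.00, centroid at (13.00, 50.00).
horizontal leg: A = 160 × 20 = 3200.00, centroid at (106.00, 10.00).
gusset: A = ½·40·44 = 880.00, centroid at (39.33, 34.67).
ΣA = 6680.00 mm²
ΣAx_c = (2600.00)(13.00) + (3200.00)(106.00) + (880.00)(39.33) = 407613.33 mm³
ΣAy_c = (2600.00)(50.00) + (3200.00)(10.00) + (880.00)(34.67) = 192506.67 mm³
x_c = 407613.33 / 6680.00 = 61.02 mm
y_c = 192506.67 / 6680.00 = 28.82 mm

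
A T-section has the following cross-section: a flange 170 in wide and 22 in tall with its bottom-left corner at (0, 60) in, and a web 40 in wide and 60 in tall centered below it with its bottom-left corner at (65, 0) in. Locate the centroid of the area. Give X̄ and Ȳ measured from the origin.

X̄ = 85.00 in, Ȳ = 54.97 in

Part | A | x̄ᵢ | ȳᵢ | A·x̄ᵢ | A·ȳᵢ
web | 2400.00 | 85.00 | 30.00 | 204000.00 | 72000.00
flange | 3740.00 | 85.00 | 71.00 | 317900.00 | 265540.00
Σ | 6140.00 |  |  | 521900.00 | 337540.00
X̄ = 521900.00 / 6140.00 = 85.00 in
Ȳ = 337540.00 / 6140.00 = 54.97 in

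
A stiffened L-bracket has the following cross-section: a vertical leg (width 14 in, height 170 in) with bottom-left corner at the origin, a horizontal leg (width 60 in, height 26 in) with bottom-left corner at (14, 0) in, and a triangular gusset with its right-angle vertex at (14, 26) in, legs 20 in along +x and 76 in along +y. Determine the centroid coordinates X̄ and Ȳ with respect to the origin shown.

Part | A | x̄ᵢ | ȳᵢ | A·x̄ᵢ | A·ȳᵢ
vertical leg | 2380.00 | 7.00 | 85.00 | 16660.00 | 202300.00
horizontal leg | 1560.00 | 44.00 | 13.00 | 68640.00 | 20280.00
gusset | 760.00 | 20.67 | 51.33 | 15706.67 | 39013.33
Σ | 4700.00 |  |  | 101006.67 | 261593.33
X̄ = 101006.67 / 4700.00 = 21.49 in
Ȳ = 261593.33 / 4700.00 = 55.66 in

X̄ = 21.49 in, Ȳ = 55.66 in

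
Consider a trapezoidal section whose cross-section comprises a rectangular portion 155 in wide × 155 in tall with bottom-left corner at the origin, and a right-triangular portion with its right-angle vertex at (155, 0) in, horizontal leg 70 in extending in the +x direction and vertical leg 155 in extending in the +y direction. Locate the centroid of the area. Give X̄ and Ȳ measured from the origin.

X̄ = 96.07 in, Ȳ = 72.74 in

rectangular portion: A = 155 × 155 = 24025.00, centroid at (77.50, 77.50).
triangular portion: A = ½·70·155 = 5425.00, centroid at (178.33, 51.67).
ΣA = 29450.00 in², ΣAX̄ = 2829395.83 in³, ΣAȲ = 2142229.17 in³.
X̄ = 2829395.83/29450.00 = 96.07 in; Ȳ = 2142229.17/29450.00 = 72.74 in.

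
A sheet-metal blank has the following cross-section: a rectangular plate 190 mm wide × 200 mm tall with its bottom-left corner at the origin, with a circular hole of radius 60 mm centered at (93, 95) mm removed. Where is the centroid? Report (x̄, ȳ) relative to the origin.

plate: A = 190 × 200 = 38000.00, centroid at (95.00, 100.00).
hole: A = −π·60² = -11309.73, centroid at (93.00, 95.00).
ΣA = 26690.27 mm²
ΣAx̄ = (38000.00)(95.00) + (-11309.73)(93.00) = 2558194.78 mm³
ΣAȳ = (38000.00)(100.00) + (-11309.73)(95.00) = 2725575.31 mm³
x̄ = 2558194.78 / 26690.27 = 95.85 mm
ȳ = 2725575.31 / 26690.27 = 102.12 mm

x̄ = 95.85 mm, ȳ = 102.12 mm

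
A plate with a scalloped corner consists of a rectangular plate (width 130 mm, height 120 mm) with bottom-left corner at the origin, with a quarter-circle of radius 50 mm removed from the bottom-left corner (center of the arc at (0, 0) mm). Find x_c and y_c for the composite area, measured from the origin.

x_c = 71.30 mm, y_c = 65.58 mm

Part | A | x̄ᵢ | ȳᵢ | A·x̄ᵢ | A·ȳᵢ
plate | 15600.00 | 65.00 | 60.00 | 1014000.00 | 936000.00
removed quarter-circle | -1963.50 | 21.22 | 21.22 | -41666.67 | -41666.67
Σ | 13636.50 |  |  | 972333.33 | 894333.33
x_c = 972333.33 / 13636.50 = 71.30 mm
y_c = 894333.33 / 13636.50 = 65.58 mm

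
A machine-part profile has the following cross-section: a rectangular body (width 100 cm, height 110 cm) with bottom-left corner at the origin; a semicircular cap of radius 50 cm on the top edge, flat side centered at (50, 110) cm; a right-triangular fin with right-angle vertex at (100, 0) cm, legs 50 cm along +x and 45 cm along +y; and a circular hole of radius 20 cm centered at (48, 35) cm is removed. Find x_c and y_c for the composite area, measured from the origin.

rectangular body: A = 100 × 110 = 11000.00, centroid at (50.00, 55.00).
semicircular top: A = ½π·50² = 3926.99, centroid at (50.00, 131.22).
triangular fin: A = ½·50·45 = 1125.00, centroid at (116.67, 15.00).
hole: A = −π·20² = -1256.64, centroid at (48.00, 35.00).
ΣA = 14795.35 cm², ΣAx_c = 817280.96 cm³, ΣAy_c = 1093195.03 cm³.
x_c = 817280.96/14795.35 = 55.24 cm; y_c = 1093195.03/14795.35 = 73.89 cm.

x_c = 55.24 cm, y_c = 73.89 cm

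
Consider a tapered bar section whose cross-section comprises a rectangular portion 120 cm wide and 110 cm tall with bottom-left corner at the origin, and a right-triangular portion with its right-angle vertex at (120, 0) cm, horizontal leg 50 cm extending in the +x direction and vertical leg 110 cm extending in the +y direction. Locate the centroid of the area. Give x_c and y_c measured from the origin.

rectangular portion: A = 120 × 110 = 13200.00, centroid at (60.00, 55.00).
triangular portion: A = ½·50·110 = 2750.00, centroid at (136.67, 36.67).
ΣA = 15950.00 cm²
ΣAx_c = (13200.00)(60.00) + (2750.00)(136.67) = 1167833.33 cm³
ΣAy_c = (13200.00)(55.00) + (2750.00)(36.67) = 826833.33 cm³
x_c = 1167833.33 / 15950.00 = 73.22 cm
y_c = 826833.33 / 15950.00 = 51.84 cm

x_c = 73.22 cm, y_c = 51.84 cm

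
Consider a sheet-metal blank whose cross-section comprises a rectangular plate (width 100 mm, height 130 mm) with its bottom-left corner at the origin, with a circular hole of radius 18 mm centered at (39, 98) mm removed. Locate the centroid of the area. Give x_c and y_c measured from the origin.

x_c = 50.93 mm, y_c = 62.20 mm

Part | A | x̄ᵢ | ȳᵢ | A·x̄ᵢ | A·ȳᵢ
plate | 13000.00 | 50.00 | 65.00 | 650000.00 | 845000.00
hole | -1017.88 | 39.00 | 98.00 | -39697.16 | -99751.85
Σ | 11982.12 |  |  | 610302.84 | 745248.15
x_c = 610302.84 / 11982.12 = 50.93 mm
y_c = 745248.15 / 11982.12 = 62.20 mm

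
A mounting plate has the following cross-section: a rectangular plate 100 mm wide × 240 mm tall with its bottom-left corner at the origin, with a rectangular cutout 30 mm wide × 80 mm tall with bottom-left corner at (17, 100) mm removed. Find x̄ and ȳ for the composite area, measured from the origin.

x̄ = 52.00 mm, ȳ = 117.78 mm

Part | A | x̄ᵢ | ȳᵢ | A·x̄ᵢ | A·ȳᵢ
plate | 24000.00 | 50.00 | 120.00 | 1200000.00 | 2880000.00
hole | -2400.00 | 32.00 | 140.00 | -76800.00 | -336000.00
Σ | 21600.00 |  |  | 1123200.00 | 2544000.00
x̄ = 1123200.00 / 21600.00 = 52.00 mm
ȳ = 2544000.00 / 21600.00 = 117.78 mm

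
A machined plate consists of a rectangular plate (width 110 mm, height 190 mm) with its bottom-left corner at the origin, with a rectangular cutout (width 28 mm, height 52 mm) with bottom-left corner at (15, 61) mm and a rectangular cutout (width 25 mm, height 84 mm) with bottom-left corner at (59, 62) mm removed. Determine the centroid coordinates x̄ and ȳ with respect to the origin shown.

Part | A | x̄ᵢ | ȳᵢ | A·x̄ᵢ | A·ȳᵢ
plate | 20900.00 | 55.00 | 95.00 | 1149500.00 | 1985500.00
hole 1 | -1456.00 | 29.00 | 87.00 | -42224.00 | -126672.00
hole 2 | -2100.00 | 71.50 | 104.00 | -150150.00 | -218400.00
Σ | 17344.00 |  |  | 957126.00 | 1640428.00
x̄ = 957126.00 / 17344.00 = 55.18 mm
ȳ = 1640428.00 / 17344.00 = 94.58 mm

x̄ = 55.18 mm, ȳ = 94.58 mm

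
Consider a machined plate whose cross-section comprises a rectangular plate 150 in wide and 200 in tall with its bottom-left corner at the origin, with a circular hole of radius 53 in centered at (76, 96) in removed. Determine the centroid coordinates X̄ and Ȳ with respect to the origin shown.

X̄ = 74.58 in, Ȳ = 101.67 in

Part | A | x̄ᵢ | ȳᵢ | A·x̄ᵢ | A·ȳᵢ
plate | 30000.00 | 75.00 | 100.00 | 2250000.00 | 3000000.00
hole | -8824.73 | 76.00 | 96.00 | -670679.77 | -847174.44
Σ | 21175.27 |  |  | 1579320.23 | 2152825.56
X̄ = 1579320.23 / 21175.27 = 74.58 in
Ȳ = 2152825.56 / 21175.27 = 101.67 in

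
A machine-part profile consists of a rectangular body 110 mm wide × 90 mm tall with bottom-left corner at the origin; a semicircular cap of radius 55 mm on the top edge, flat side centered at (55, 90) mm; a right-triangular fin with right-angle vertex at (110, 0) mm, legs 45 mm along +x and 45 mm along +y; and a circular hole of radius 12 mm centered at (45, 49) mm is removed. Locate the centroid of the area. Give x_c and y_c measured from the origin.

x_c = 59.96 mm, y_c = 64.23 mm

rectangular body: A = 110 × 90 = 9900.00, centroid at (55.00, 45.00).
semicircular top: A = ½π·55² = 4751.66, centroid at (55.00, 113.34).
triangular fin: A = ½·45·45 = 1012.50, centroid at (125.00, 15.00).
hole: A = −π·12² = -452.39, centroid at (45.00, 49.00).
ΣA = 15211.77 mm²
ΣAx_c = (9900.00)(55.00) + (4751.66)(55.00) + (1012.50)(125.00) + (-452.39)(45.00) = 912046.22 mm³
ΣAy_c = (9900.00)(45.00) + (4751.66)(113.34) + (1012.50)(15.00) + (-452.39)(49.00) = 977086.39 mm³
x_c = 912046.22 / 15211.77 = 59.96 mm
y_c = 977086.39 / 15211.77 = 64.23 mm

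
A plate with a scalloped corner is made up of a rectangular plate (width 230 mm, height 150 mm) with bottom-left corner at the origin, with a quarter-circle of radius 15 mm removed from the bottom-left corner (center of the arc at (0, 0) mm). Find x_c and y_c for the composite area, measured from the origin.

x_c = 115.56 mm, y_c = 75.35 mm

plate: A = 230 × 150 = 34500.00, centroid at (115.00, 75.00).
removed quarter-circle: A = −¼π·15² = -176.71, centroid at (6.37, 6.37).
ΣA = 34323.29 mm², ΣAx_c = 3966375.00 mm³, ΣAy_c = 2586375.00 mm³.
x_c = 3966375.00/34323.29 = 115.56 mm; y_c = 2586375.00/34323.29 = 75.35 mm.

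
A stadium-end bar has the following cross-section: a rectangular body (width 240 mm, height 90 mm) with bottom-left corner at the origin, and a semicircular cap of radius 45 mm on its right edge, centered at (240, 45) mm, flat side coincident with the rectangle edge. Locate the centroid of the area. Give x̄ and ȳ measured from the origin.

rectangular body: A = 240 × 90 = 21600.00, centroid at (120.00, 45.00).
semicircular end: A = ½π·45² = 3180.86, centroid at (259.10, 45.00).
ΣA = 24780.86 mm²
ΣAx̄ = (21600.00)(120.00) + (3180.86)(259.10) = 3416157.01 mm³
ΣAȳ = (21600.00)(45.00) + (3180.86)(45.00) = 1115138.82 mm³
x̄ = 3416157.01 / 24780.86 = 137.85 mm
ȳ = 1115138.82 / 24780.86 = 45.00 mm

x̄ = 137.85 mm, ȳ = 45.00 mm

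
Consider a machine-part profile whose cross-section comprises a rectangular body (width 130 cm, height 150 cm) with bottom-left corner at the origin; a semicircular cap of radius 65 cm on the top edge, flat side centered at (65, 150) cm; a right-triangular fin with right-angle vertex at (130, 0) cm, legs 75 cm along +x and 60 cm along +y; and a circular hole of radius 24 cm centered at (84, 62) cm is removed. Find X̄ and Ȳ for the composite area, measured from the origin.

X̄ = 71.33 cm, Ȳ = 96.85 cm

rectangular body: A = 130 × 150 = 19500.00, centroid at (65.00, 75.00).
semicircular top: A = ½π·65² = 6636.61, centroid at (65.00, 177.59).
triangular fin: A = ½·75·60 = 2250.00, centroid at (155.00, 20.00).
hole: A = −π·24² = -1809.56, centroid at (84.00, 62.00).
ΣA = 26577.06 cm²
ΣAX̄ = (19500.00)(65.00) + (6636.61)(65.00) + (2250.00)(155.00) + (-1809.56)(84.00) = 1895627.12 cm³
ΣAȲ = (19500.00)(75.00) + (6636.61)(177.59) + (2250.00)(20.00) + (-1809.56)(62.00) = 2573882.95 cm³
X̄ = 1895627.12 / 26577.06 = 71.33 cm
Ȳ = 2573882.95 / 26577.06 = 96.85 cm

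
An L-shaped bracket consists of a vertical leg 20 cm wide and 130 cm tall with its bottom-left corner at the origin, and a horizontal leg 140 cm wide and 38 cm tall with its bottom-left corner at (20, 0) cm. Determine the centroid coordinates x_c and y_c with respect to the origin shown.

vertical leg: A = 20 × 130 = 2600.00, centroid at (10.00, 65.00).
horizontal leg: A = 140 × 38 = 5320.00, centroid at (90.00, 19.00).
ΣA = 7920.00 cm², ΣAx_c = 504800.00 cm³, ΣAy_c = 270080.00 cm³.
x_c = 504800.00/7920.00 = 63.74 cm; y_c = 270080.00/7920.00 = 34.10 cm.

x_c = 63.74 cm, y_c = 34.10 cm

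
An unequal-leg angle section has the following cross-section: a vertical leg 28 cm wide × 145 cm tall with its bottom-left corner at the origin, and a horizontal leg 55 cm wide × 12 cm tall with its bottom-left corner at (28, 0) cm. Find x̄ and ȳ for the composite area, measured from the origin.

vertical leg: A = 28 × 145 = 4060.00, centroid at (14.00, 72.50).
horizontal leg: A = 55 × 12 = 660.00, centroid at (55.50, 6.00).
ΣA = 4720.00 cm²
ΣAx̄ = (4060.00)(14.00) + (660.00)(55.50) = 93470.00 cm³
ΣAȳ = (4060.00)(72.50) + (660.00)(6.00) = 298310.00 cm³
x̄ = 93470.00 / 4720.00 = 19.80 cm
ȳ = 298310.00 / 4720.00 = 63.20 cm

x̄ = 19.80 cm, ȳ = 63.20 cm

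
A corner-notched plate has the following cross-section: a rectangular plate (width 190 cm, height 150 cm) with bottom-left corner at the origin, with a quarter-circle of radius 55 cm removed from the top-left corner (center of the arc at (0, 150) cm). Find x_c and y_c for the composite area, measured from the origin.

plate: A = 190 × 150 = 28500.00, centroid at (95.00, 75.00).
removed quarter-circle: A = −¼π·55² = -2375.83, centroid at (23.34, 126.66).
ΣA = 26124.17 cm², ΣAx_c = 2652041.67 cm³, ΣAy_c = 1836583.92 cm³.
x_c = 2652041.67/26124.17 = 101.52 cm; y_c = 1836583.92/26124.17 = 70.30 cm.

x_c = 101.52 cm, y_c = 70.30 cm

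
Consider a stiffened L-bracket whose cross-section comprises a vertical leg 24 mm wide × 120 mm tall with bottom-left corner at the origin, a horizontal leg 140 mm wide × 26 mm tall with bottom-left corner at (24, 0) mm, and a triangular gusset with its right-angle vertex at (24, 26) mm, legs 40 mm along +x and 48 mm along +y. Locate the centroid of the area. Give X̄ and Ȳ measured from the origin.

X̄ = 55.16 mm, Ȳ = 34.82 mm

vertical leg: A = 24 × 120 = 2880.00, centroid at (12.00, 60.00).
horizontal leg: A = 140 × 26 = 3640.00, centroid at (94.00, 13.00).
gusset: A = ½·40·48 = 960.00, centroid at (37.33, 42.00).
ΣA = 7480.00 mm²
ΣAX̄ = (2880.00)(12.00) + (3640.00)(94.00) + (960.00)(37.33) = 412560.00 mm³
ΣAȲ = (2880.00)(60.00) + (3640.00)(13.00) + (960.00)(42.00) = 260440.00 mm³
X̄ = 412560.00 / 7480.00 = 55.16 mm
Ȳ = 260440.00 / 7480.00 = 34.82 mm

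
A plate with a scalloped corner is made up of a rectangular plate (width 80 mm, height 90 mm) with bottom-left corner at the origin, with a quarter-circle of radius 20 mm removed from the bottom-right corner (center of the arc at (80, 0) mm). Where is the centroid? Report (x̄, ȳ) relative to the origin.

plate: A = 80 × 90 = 7200.00, centroid at (40.00, 45.00).
removed quarter-circle: A = −¼π·20² = -314.16, centroid at (71.51, 8.49).
ΣA = 6885.84 mm², ΣAx̄ = 265533.93 mm³, ΣAȳ = 321333.33 mm³.
x̄ = 265533.93/6885.84 = 38.56 mm; ȳ = 321333.33/6885.84 = 46.67 mm.

x̄ = 38.56 mm, ȳ = 46.67 mm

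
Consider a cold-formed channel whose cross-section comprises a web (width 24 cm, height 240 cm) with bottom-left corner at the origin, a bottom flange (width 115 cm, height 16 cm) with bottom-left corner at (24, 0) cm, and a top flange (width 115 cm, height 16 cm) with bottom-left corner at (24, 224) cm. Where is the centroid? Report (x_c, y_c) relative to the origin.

x_c = 39.09 cm, y_c = 120.00 cm

web: A = 24 × 240 = 5760.00, centroid at (12.00, 120.00).
bottom flange: A = 115 × 16 = 1840.00, centroid at (81.50, 8.00).
top flange: A = 115 × 16 = 1840.00, centroid at (81.50, 232.00).
ΣA = 9440.00 cm², ΣAx_c = 369040.00 cm³, ΣAy_c = 1132800.00 cm³.
x_c = 369040.00/9440.00 = 39.09 cm; y_c = 1132800.00/9440.00 = 120.00 cm.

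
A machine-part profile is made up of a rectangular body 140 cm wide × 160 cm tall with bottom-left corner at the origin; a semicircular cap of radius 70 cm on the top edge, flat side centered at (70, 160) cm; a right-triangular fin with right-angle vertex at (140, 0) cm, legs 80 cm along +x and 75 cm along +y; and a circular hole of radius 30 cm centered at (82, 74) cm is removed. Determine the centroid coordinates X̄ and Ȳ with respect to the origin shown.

rectangular body: A = 140 × 160 = 22400.00, centroid at (70.00, 80.00).
semicircular top: A = ½π·70² = 7696.90, centroid at (70.00, 189.71).
triangular fin: A = ½·80·75 = 3000.00, centroid at (166.67, 25.00).
hole: A = −π·30² = -2827.43, centroid at (82.00, 74.00).
ΣA = 30269.47 cm², ΣAX̄ = 2374933.60 cm³, ΣAȲ = 3117940.92 cm³.
X̄ = 2374933.60/30269.47 = 78.46 cm; Ȳ = 3117940.92/30269.47 = 103.01 cm.

X̄ = 78.46 cm, Ȳ = 103.01 cm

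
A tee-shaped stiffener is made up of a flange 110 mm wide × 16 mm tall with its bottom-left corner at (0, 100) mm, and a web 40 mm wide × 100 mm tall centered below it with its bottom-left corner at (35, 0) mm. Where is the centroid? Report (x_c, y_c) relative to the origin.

web: A = 40 × 100 = 4000.00, centroid at (55.00, 50.00).
flange: A = 110 × 16 = 1760.00, centroid at (55.00, 108.00).
ΣA = 5760.00 mm²
ΣAx_c = (4000.00)(55.00) + (1760.00)(55.00) = 316800.00 mm³
ΣAy_c = (4000.00)(50.00) + (1760.00)(108.00) = 390080.00 mm³
x_c = 316800.00 / 5760.00 = 55.00 mm
y_c = 390080.00 / 5760.00 = 67.72 mm

x_c = 55.00 mm, y_c = 67.72 mm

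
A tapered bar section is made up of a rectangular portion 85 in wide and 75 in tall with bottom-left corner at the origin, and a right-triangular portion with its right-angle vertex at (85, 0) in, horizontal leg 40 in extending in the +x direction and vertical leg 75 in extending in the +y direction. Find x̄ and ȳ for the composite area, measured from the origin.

rectangular portion: A = 85 × 75 = 6375.00, centroid at (42.50, 37.50).
triangular portion: A = ½·40·75 = 1500.00, centroid at (98.33, 25.00).
ΣA = 7875.00 in², ΣAx̄ = 418437.50 in³, ΣAȳ = 276562.50 in³.
x̄ = 418437.50/7875.00 = 53.13 in; ȳ = 276562.50/7875.00 = 35.12 in.

x̄ = 53.13 in, ȳ = 35.12 in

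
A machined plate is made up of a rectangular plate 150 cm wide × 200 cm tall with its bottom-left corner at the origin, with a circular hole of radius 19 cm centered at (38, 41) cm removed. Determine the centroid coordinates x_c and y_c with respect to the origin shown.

plate: A = 150 × 200 = 30000.00, centroid at (75.00, 100.00).
hole: A = −π·19² = -1134.11, centroid at (38.00, 41.00).
ΣA = 28865.89 cm²
ΣAx_c = (30000.00)(75.00) + (-1134.11)(38.00) = 2206903.63 cm³
ΣAy_c = (30000.00)(100.00) + (-1134.11)(41.00) = 2953501.29 cm³
x_c = 2206903.63 / 28865.89 = 76.45 cm
y_c = 2953501.29 / 28865.89 = 102.32 cm

x_c = 76.45 cm, y_c = 102.32 cm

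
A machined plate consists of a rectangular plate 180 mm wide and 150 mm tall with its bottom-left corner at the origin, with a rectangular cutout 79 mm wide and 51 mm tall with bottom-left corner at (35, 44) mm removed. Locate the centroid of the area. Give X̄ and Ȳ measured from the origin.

X̄ = 92.72 mm, Ȳ = 75.96 mm

Part | A | x̄ᵢ | ȳᵢ | A·x̄ᵢ | A·ȳᵢ
plate | 27000.00 | 90.00 | 75.00 | 2430000.00 | 2025000.00
hole | -4029.00 | 74.50 | 69.50 | -300160.50 | -280015.50
Σ | 22971.00 |  |  | 2129839.50 | 1744984.50
X̄ = 2129839.50 / 22971.00 = 92.72 mm
Ȳ = 1744984.50 / 22971.00 = 75.96 mm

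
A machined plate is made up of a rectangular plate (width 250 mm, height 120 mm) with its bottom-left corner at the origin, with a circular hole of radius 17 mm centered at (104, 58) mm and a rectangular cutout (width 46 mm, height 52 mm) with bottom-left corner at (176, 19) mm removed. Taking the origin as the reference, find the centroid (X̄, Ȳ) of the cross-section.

X̄ = 119.08 mm, Ȳ = 61.41 mm

Part | A | x̄ᵢ | ȳᵢ | A·x̄ᵢ | A·ȳᵢ
plate | 30000.00 | 125.00 | 60.00 | 3750000.00 | 1800000.00
hole 1 | -907.92 | 104.00 | 58.00 | -94423.71 | -52659.38
hole 2 | -2392.00 | 199.00 | 45.00 | -476008.00 | -107640.00
Σ | 26700.08 |  |  | 3179568.29 | 1639700.62
X̄ = 3179568.29 / 26700.08 = 119.08 mm
Ȳ = 1639700.62 / 26700.08 = 61.41 mm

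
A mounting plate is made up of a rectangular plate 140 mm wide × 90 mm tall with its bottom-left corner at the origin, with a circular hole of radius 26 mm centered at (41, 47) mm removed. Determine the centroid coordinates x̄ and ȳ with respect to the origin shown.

x̄ = 75.88 mm, ȳ = 44.59 mm

plate: A = 140 × 90 = 12600.00, centroid at (70.00, 45.00).
hole: A = −π·26² = -2123.72, centroid at (41.00, 47.00).
ΣA = 10476.28 mm²
ΣAx̄ = (12600.00)(70.00) + (-2123.72)(41.00) = 794927.62 mm³
ΣAȳ = (12600.00)(45.00) + (-2123.72)(47.00) = 467185.32 mm³
x̄ = 794927.62 / 10476.28 = 75.88 mm
ȳ = 467185.32 / 10476.28 = 44.59 mm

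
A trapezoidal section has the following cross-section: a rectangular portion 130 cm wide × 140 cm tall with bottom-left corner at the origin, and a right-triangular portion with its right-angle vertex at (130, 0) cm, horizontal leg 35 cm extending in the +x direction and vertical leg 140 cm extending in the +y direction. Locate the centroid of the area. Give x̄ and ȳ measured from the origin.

rectangular portion: A = 130 × 140 = 18200.00, centroid at (65.00, 70.00).
triangular portion: A = ½·35·140 = 2450.00, centroid at (141.67, 46.67).
ΣA = 20650.00 cm², ΣAx̄ = 1530083.33 cm³, ΣAȳ = 1388333.33 cm³.
x̄ = 1530083.33/20650.00 = 74.10 cm; ȳ = 1388333.33/20650.00 = 67.23 cm.

x̄ = 74.10 cm, ȳ = 67.23 cm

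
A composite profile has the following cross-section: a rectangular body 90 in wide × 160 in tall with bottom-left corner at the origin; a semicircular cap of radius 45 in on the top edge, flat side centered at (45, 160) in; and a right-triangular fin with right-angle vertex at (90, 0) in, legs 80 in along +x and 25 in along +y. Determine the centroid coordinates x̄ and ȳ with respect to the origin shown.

x̄ = 48.86 in, ȳ = 93.11 in

rectangular body: A = 90 × 160 = 14400.00, centroid at (45.00, 80.00).
semicircular top: A = ½π·45² = 3180.86, centroid at (45.00, 179.10).
triangular fin: A = ½·80·25 = 1000.00, centroid at (116.67, 8.33).
ΣA = 18580.86 in², ΣAx̄ = 907805.48 in³, ΣAȳ = 1730021.34 in³.
x̄ = 907805.48/18580.86 = 48.86 in; ȳ = 1730021.34/18580.86 = 93.11 in.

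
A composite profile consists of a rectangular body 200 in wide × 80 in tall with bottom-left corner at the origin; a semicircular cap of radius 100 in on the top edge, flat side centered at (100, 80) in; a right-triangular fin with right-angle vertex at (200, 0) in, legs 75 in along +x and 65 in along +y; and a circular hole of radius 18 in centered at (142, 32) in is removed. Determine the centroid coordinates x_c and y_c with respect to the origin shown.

x_c = 107.91 in, y_c = 77.99 in

Part | A | x̄ᵢ | ȳᵢ | A·x̄ᵢ | A·ȳᵢ
rectangular body | 16000.00 | 100.00 | 40.00 | 1600000.00 | 640000.00
semicircular top | 15707.96 | 100.00 | 122.44 | 1570796.33 | 1923303.73
triangular fin | 2437.50 | 225.00 | 21.67 | 548437.50 | 52812.50
hole | -1017.88 | 142.00 | 32.00 | -144538.39 | -32572.03
Σ | 33127.59 |  |  | 3574695.43 | 2583544.20
x_c = 3574695.43 / 33127.59 = 107.91 in
y_c = 2583544.20 / 33127.59 = 77.99 in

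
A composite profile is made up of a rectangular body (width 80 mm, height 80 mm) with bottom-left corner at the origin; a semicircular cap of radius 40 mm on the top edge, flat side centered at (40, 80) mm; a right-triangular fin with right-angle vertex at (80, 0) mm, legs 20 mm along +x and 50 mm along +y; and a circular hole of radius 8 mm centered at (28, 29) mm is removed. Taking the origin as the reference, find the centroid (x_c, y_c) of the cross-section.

x_c = 42.79 mm, y_c = 54.52 mm

Part | A | x̄ᵢ | ȳᵢ | A·x̄ᵢ | A·ȳᵢ
rectangular body | 6400.00 | 40.00 | 40.00 | 256000.00 | 256000.00
semicircular top | 2513.27 | 40.00 | 96.98 | 100530.96 | 243728.60
triangular fin | 500.00 | 86.67 | 16.67 | 43333.33 | 8333.33
hole | -201.06 | 28.00 | 29.00 | -5629.73 | -5830.80
Σ | 9212.21 |  |  | 394234.56 | 502231.13
x_c = 394234.56 / 9212.21 = 42.79 mm
y_c = 502231.13 / 9212.21 = 54.52 mm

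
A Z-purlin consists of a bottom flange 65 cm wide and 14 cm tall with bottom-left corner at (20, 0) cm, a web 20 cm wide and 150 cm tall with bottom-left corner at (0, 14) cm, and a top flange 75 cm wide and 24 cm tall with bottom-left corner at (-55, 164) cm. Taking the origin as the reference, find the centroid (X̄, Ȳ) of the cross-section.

X̄ = 8.10 cm, Ȳ = 103.36 cm

bottom flange: A = 65 × 14 = 910.00, centroid at (52.50, 7.00).
web: A = 20 × 150 = 3000.00, centroid at (10.00, 89.00).
top flange: A = 75 × 24 = 1800.00, centroid at (-17.50, 176.00).
ΣA = 5710.00 cm²
ΣAX̄ = (910.00)(52.50) + (3000.00)(10.00) + (1800.00)(-17.50) = 46275.00 cm³
ΣAȲ = (910.00)(7.00) + (3000.00)(89.00) + (1800.00)(176.00) = 590170.00 cm³
X̄ = 46275.00 / 5710.00 = 8.10 cm
Ȳ = 590170.00 / 5710.00 = 103.36 cm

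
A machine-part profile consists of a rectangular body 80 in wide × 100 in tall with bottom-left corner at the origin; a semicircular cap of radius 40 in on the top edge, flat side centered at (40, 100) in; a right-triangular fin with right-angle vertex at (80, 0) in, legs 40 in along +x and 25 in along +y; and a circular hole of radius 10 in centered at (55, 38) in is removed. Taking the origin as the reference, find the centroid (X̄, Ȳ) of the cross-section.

rectangular body: A = 80 × 100 = 8000.00, centroid at (40.00, 50.00).
semicircular top: A = ½π·40² = 2513.27, centroid at (40.00, 116.98).
triangular fin: A = ½·40·25 = 500.00, centroid at (93.33, 8.33).
hole: A = −π·10² = -314.16, centroid at (55.00, 38.00).
ΣA = 10699.11 in², ΣAX̄ = 449918.87 in³, ΣAȲ = 686222.69 in³.
X̄ = 449918.87/10699.11 = 42.05 in; Ȳ = 686222.69/10699.11 = 64.14 in.

X̄ = 42.05 in, Ȳ = 64.14 in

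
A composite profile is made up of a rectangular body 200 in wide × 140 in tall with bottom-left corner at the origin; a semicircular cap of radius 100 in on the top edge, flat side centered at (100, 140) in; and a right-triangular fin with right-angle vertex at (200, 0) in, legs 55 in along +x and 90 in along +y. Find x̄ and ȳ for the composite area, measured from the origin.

rectangular body: A = 200 × 140 = 28000.00, centroid at (100.00, 70.00).
semicircular top: A = ½π·100² = 15707.96, centroid at (100.00, 182.44).
triangular fin: A = ½·55·90 = 2475.00, centroid at (218.33, 30.00).
ΣA = 46182.96 in²
ΣAx̄ = (28000.00)(100.00) + (15707.96)(100.00) + (2475.00)(218.33) = 4911171.33 in³
ΣAȳ = (28000.00)(70.00) + (15707.96)(182.44) + (2475.00)(30.00) = 4900031.52 in³
x̄ = 4911171.33 / 46182.96 = 106.34 in
ȳ = 4900031.52 / 46182.96 = 106.10 in

x̄ = 106.34 in, ȳ = 106.10 in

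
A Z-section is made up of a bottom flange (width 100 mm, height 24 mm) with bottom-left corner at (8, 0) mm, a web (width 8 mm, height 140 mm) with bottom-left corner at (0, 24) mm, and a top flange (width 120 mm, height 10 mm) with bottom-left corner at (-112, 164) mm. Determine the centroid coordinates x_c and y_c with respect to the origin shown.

Part | A | x̄ᵢ | ȳᵢ | A·x̄ᵢ | A·ȳᵢ
bottom flange | 2400.00 | 58.00 | 12.00 | 139200.00 | 28800.00
web | 1120.00 | 4.00 | 94.00 | 4480.00 | 105280.00
top flange | 1200.00 | -52.00 | 169.00 | -62400.00 | 202800.00
Σ | 4720.00 |  |  | 81280.00 | 336880.00
x_c = 81280.00 / 4720.00 = 17.22 mm
y_c = 336880.00 / 4720.00 = 71.37 mm

x_c = 17.22 mm, y_c = 71.37 mm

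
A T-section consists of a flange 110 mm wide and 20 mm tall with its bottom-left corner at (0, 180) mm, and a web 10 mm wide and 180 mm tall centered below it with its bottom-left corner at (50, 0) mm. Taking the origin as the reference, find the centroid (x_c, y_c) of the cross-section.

Part | A | x̄ᵢ | ȳᵢ | A·x̄ᵢ | A·ȳᵢ
web | 1800.00 | 55.00 | 90.00 | 99000.00 | 162000.00
flange | 2200.00 | 55.00 | 190.00 | 121000.00 | 418000.00
Σ | 4000.00 |  |  | 220000.00 | 580000.00
x_c = 220000.00 / 4000.00 = 55.00 mm
y_c = 580000.00 / 4000.00 = 145.00 mm

x_c = 55.00 mm, y_c = 145.00 mm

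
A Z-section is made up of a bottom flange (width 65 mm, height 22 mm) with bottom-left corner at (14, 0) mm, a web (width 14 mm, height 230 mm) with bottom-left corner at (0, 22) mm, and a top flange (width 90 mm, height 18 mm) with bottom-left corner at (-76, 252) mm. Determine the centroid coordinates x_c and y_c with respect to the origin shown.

x_c = 6.19 mm, y_c = 140.30 mm

bottom flange: A = 65 × 22 = 1430.00, centroid at (46.50, 11.00).
web: A = 14 × 230 = 3220.00, centroid at (7.00, 137.00).
top flange: A = 90 × 18 = 1620.00, centroid at (-31.00, 261.00).
ΣA = 6270.00 mm²
ΣAx_c = (1430.00)(46.50) + (3220.00)(7.00) + (1620.00)(-31.00) = 38815.00 mm³
ΣAy_c = (1430.00)(11.00) + (3220.00)(137.00) + (1620.00)(261.00) = 879690.00 mm³
x_c = 38815.00 / 6270.00 = 6.19 mm
y_c = 879690.00 / 6270.00 = 140.30 mm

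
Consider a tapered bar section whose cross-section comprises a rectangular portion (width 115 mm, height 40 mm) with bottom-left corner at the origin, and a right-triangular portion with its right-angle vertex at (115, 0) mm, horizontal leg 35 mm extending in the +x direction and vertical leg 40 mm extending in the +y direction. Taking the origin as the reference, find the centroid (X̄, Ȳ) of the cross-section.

Part | A | x̄ᵢ | ȳᵢ | A·x̄ᵢ | A·ȳᵢ
rectangular portion | 4600.00 | 57.50 | 20.00 | 264500.00 | 92000.00
triangular portion | 700.00 | 126.67 | 13.33 | 88666.67 | 9333.33
Σ | 5300.00 |  |  | 353166.67 | 101333.33
X̄ = 353166.67 / 5300.00 = 66.64 mm
Ȳ = 101333.33 / 5300.00 = 19.12 mm

X̄ = 66.64 mm, Ȳ = 19.12 mm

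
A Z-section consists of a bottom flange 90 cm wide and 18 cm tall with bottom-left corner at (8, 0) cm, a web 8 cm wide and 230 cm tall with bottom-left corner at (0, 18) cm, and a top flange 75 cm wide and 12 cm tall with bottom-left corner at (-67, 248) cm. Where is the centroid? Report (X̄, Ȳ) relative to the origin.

bottom flange: A = 90 × 18 = 1620.00, centroid at (53.00, 9.00).
web: A = 8 × 230 = 1840.00, centroid at (4.00, 133.00).
top flange: A = 75 × 12 = 900.00, centroid at (-29.50, 254.00).
ΣA = 4360.00 cm², ΣAX̄ = 66670.00 cm³, ΣAȲ = 487900.00 cm³.
X̄ = 66670.00/4360.00 = 15.29 cm; Ȳ = 487900.00/4360.00 = 111.90 cm.

X̄ = 15.29 cm, Ȳ = 111.90 cm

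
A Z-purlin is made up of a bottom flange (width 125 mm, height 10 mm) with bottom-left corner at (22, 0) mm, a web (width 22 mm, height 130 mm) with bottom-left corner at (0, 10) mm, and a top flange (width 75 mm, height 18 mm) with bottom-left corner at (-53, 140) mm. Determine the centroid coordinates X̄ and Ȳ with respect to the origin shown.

Part | A | x̄ᵢ | ȳᵢ | A·x̄ᵢ | A·ȳᵢ
bottom flange | 1250.00 | 84.50 | 5.00 | 105625.00 | 6250.00
web | 2860.00 | 11.00 | 75.00 | 31460.00 | 214500.00
top flange | 1350.00 | -15.50 | 149.00 | -20925.00 | 201150.00
Σ | 5460.00 |  |  | 116160.00 | 421900.00
X̄ = 116160.00 / 5460.00 = 21.27 mm
Ȳ = 421900.00 / 5460.00 = 77.27 mm

X̄ = 21.27 mm, Ȳ = 77.27 mm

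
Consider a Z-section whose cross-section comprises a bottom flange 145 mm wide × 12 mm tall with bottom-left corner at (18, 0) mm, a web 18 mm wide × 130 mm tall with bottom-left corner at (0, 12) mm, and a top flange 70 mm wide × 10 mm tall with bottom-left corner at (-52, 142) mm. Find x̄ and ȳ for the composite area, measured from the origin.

x̄ = 34.86 mm, ȳ = 61.41 mm

bottom flange: A = 145 × 12 = 1740.00, centroid at (90.50, 6.00).
web: A = 18 × 130 = 2340.00, centroid at (9.00, 77.00).
top flange: A = 70 × 10 = 700.00, centroid at (-17.00, 147.00).
ΣA = 4780.00 mm²
ΣAx̄ = (1740.00)(90.50) + (2340.00)(9.00) + (700.00)(-17.00) = 166630.00 mm³
ΣAȳ = (1740.00)(6.00) + (2340.00)(77.00) + (700.00)(147.00) = 293520.00 mm³
x̄ = 166630.00 / 4780.00 = 34.86 mm
ȳ = 293520.00 / 4780.00 = 61.41 mm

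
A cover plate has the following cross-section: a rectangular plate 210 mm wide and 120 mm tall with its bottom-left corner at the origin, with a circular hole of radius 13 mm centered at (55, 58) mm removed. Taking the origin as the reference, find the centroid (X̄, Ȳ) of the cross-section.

X̄ = 106.08 mm, Ȳ = 60.04 mm

plate: A = 210 × 120 = 25200.00, centroid at (105.00, 60.00).
hole: A = −π·13² = -530.93, centroid at (55.00, 58.00).
ΣA = 24669.07 mm², ΣAX̄ = 2616798.90 mm³, ΣAȲ = 1481206.11 mm³.
X̄ = 2616798.90/24669.07 = 106.08 mm; Ȳ = 1481206.11/24669.07 = 60.04 mm.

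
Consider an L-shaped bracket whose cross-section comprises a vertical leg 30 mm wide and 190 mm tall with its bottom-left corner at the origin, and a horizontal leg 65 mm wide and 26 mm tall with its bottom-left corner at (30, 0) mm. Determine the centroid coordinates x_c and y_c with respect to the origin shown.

x_c = 25.86 mm, y_c = 76.25 mm

Part | A | x̄ᵢ | ȳᵢ | A·x̄ᵢ | A·ȳᵢ
vertical leg | 5700.00 | 15.00 | 95.00 | 85500.00 | 541500.00
horizontal leg | 1690.00 | 62.50 | 13.00 | 105625.00 | 21970.00
Σ | 7390.00 |  |  | 191125.00 | 563470.00
x_c = 191125.00 / 7390.00 = 25.86 mm
y_c = 563470.00 / 7390.00 = 76.25 mm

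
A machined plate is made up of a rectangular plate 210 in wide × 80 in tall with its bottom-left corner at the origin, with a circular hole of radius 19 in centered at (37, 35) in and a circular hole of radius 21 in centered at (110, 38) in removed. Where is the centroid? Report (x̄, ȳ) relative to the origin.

plate: A = 210 × 80 = 16800.00, centroid at (105.00, 40.00).
hole 1: A = −π·19² = -1134.11, centroid at (37.00, 35.00).
hole 2: A = −π·21² = -1385.44, centroid at (110.00, 38.00).
ΣA = 14280.44 in²
ΣAx̄ = (16800.00)(105.00) + (-1134.11)(37.00) + (-1385.44)(110.00) = 1569639.09 in³
ΣAȳ = (16800.00)(40.00) + (-1134.11)(35.00) + (-1385.44)(38.00) = 579659.17 in³
x̄ = 1569639.09 / 14280.44 = 109.92 in
ȳ = 579659.17 / 14280.44 = 40.59 in

x̄ = 109.92 in, ȳ = 40.59 in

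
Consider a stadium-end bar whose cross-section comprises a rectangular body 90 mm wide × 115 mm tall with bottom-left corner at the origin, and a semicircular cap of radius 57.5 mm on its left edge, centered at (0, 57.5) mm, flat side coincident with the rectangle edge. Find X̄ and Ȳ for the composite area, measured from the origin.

X̄ = 21.81 mm, Ȳ = 57.50 mm

Part | A | x̄ᵢ | ȳᵢ | A·x̄ᵢ | A·ȳᵢ
rectangular body | 10350.00 | 45.00 | 57.50 | 465750.00 | 595125.00
semicircular end | 5193.45 | -24.40 | 57.50 | -126739.58 | 298623.11
Σ | 15543.45 |  |  | 339010.42 | 893748.11
X̄ = 339010.42 / 15543.45 = 21.81 mm
Ȳ = 893748.11 / 15543.45 = 57.50 mm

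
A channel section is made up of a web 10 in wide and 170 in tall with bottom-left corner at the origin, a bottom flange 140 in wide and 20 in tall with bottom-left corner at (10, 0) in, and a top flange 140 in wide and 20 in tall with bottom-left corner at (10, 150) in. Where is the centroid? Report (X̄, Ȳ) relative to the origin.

X̄ = 62.53 in, Ȳ = 85.00 in

web: A = 10 × 170 = 1700.00, centroid at (5.00, 85.00).
bottom flange: A = 140 × 20 = 2800.00, centroid at (80.00, 10.00).
top flange: A = 140 × 20 = 2800.00, centroid at (80.00, 160.00).
ΣA = 7300.00 in², ΣAX̄ = 456500.00 in³, ΣAȲ = 620500.00 in³.
X̄ = 456500.00/7300.00 = 62.53 in; Ȳ = 620500.00/7300.00 = 85.00 in.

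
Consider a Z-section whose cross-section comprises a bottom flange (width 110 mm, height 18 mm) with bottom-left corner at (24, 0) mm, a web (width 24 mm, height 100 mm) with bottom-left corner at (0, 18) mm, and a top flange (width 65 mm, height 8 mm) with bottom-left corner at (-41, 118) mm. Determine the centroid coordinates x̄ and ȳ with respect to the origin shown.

Part | A | x̄ᵢ | ȳᵢ | A·x̄ᵢ | A·ȳᵢ
bottom flange | 1980.00 | 79.00 | 9.00 | 156420.00 | 17820.00
web | 2400.00 | 12.00 | 68.00 | 28800.00 | 163200.00
top flange | 520.00 | -8.50 | 122.00 | -4420.00 | 63440.00
Σ | 4900.00 |  |  | 180800.00 | 244460.00
x̄ = 180800.00 / 4900.00 = 36.90 mm
ȳ = 244460.00 / 4900.00 = 49.89 mm

x̄ = 36.90 mm, ȳ = 49.89 mm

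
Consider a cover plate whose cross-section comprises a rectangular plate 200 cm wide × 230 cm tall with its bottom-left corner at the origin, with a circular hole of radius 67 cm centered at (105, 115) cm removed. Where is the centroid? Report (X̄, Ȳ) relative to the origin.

plate: A = 200 × 230 = 46000.00, centroid at (100.00, 115.00).
hole: A = −π·67² = -14102.61, centroid at (105.00, 115.00).
ΣA = 31897.39 cm²
ΣAX̄ = (46000.00)(100.00) + (-14102.61)(105.00) = 3119226.01 cm³
ΣAȲ = (46000.00)(115.00) + (-14102.61)(115.00) = 3668199.92 cm³
X̄ = 3119226.01 / 31897.39 = 97.79 cm
Ȳ = 3668199.92 / 31897.39 = 115.00 cm

X̄ = 97.79 cm, Ȳ = 115.00 cm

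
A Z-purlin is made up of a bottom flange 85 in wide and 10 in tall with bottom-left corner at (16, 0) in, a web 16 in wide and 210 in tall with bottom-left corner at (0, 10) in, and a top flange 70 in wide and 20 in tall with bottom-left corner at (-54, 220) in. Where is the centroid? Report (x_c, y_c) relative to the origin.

bottom flange: A = 85 × 10 = 850.00, centroid at (58.50, 5.00).
web: A = 16 × 210 = 3360.00, centroid at (8.00, 115.00).
top flange: A = 70 × 20 = 1400.00, centroid at (-19.00, 230.00).
ΣA = 5610.00 in²
ΣAx_c = (850.00)(58.50) + (3360.00)(8.00) + (1400.00)(-19.00) = 50005.00 in³
ΣAy_c = (850.00)(5.00) + (3360.00)(115.00) + (1400.00)(230.00) = 712650.00 in³
x_c = 50005.00 / 5610.00 = 8.91 in
y_c = 712650.00 / 5610.00 = 127.03 in

x_c = 8.91 in, y_c = 127.03 in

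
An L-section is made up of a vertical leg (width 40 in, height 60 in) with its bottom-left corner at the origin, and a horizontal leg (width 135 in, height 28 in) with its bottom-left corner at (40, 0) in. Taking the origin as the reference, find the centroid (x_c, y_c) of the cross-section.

vertical leg: A = 40 × 60 = 2400.00, centroid at (20.00, 30.00).
horizontal leg: A = 135 × 28 = 3780.00, centroid at (107.50, 14.00).
ΣA = 6180.00 in², ΣAx_c = 454350.00 in³, ΣAy_c = 124920.00 in³.
x_c = 454350.00/6180.00 = 73.52 in; y_c = 124920.00/6180.00 = 20.21 in.

x_c = 73.52 in, y_c = 20.21 in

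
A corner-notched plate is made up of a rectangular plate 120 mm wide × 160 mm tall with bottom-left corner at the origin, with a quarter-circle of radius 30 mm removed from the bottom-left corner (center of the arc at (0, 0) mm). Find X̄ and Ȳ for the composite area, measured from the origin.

X̄ = 61.81 mm, Ȳ = 82.57 mm

plate: A = 120 × 160 = 19200.00, centroid at (60.00, 80.00).
removed quarter-circle: A = −¼π·30² = -706.86, centroid at (12.73, 12.73).
ΣA = 18493.14 mm²
ΣAX̄ = (19200.00)(60.00) + (-706.86)(12.73) = 1143000.00 mm³
ΣAȲ = (19200.00)(80.00) + (-706.86)(12.73) = 1527000.00 mm³
X̄ = 1143000.00 / 18493.14 = 61.81 mm
Ȳ = 1527000.00 / 18493.14 = 82.57 mm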